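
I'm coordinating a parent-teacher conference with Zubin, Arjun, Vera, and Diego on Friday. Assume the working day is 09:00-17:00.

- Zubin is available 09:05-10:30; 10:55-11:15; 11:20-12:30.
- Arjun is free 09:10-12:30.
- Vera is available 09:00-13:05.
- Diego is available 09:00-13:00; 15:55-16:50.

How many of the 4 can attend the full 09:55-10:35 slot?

3

Arjun, Vera, and Diego can make the full 09:55-10:35 slot — that's 3.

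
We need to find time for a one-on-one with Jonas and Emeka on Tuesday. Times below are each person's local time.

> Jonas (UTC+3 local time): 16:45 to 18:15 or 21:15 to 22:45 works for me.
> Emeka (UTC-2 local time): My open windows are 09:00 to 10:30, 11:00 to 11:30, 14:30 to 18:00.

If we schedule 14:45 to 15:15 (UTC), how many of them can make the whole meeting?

Jonas in UTC: 13:45-15:15, 18:15-19:45 (subtract 3h to convert from UTC+3).
Emeka in UTC: 11:00-12:30, 13:00-13:30, 16:30-20:00 (add 2h to convert from UTC-2).
Jonas can make the full 14:45-15:15 slot — that's 1.

1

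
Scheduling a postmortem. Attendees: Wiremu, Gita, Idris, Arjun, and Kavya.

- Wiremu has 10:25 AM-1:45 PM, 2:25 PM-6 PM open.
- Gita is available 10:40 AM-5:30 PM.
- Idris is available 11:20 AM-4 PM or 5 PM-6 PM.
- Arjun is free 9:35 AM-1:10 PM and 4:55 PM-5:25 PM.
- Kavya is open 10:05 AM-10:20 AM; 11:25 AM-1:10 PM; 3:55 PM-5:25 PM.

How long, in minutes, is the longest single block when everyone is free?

105

Wiremu ∩ Gita: 10:40-13:45, 14:25-17:30.
Wiremu ∩ Gita ∩ Idris: 11:20-13:45, 14:25-16:00, 17:00-17:30.
Wiremu ∩ Gita ∩ Idris ∩ Arjun: 11:20-13:10, 17:00-17:25.
Wiremu ∩ Gita ∩ Idris ∩ Arjun ∩ Kavya: 11:25-13:10, 17:00-17:25.
So the common availability across everyone is 11:25-13:10, 17:00-17:25.
The longest is 11:25-13:10 at 105 minutes.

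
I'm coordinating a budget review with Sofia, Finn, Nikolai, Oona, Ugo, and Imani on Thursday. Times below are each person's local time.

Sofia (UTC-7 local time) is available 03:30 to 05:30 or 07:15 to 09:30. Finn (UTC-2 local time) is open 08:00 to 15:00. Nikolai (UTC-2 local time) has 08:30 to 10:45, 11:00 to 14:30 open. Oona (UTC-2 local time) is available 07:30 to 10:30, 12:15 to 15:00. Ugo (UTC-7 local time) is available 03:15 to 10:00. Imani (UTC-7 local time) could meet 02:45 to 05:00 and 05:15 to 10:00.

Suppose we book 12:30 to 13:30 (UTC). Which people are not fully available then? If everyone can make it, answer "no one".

Sofia in UTC: 10:30-12:30, 14:15-16:30 (add 7h to convert from UTC-7).
Finn in UTC: 10:00-17:00 (add 2h to convert from UTC-2).
Nikolai in UTC: 10:30-12:45, 13:00-16:30 (add 2h to convert from UTC-2).
Oona in UTC: 09:30-12:30, 14:15-17:00 (add 2h to convert from UTC-2).
Ugo in UTC: 10:15-17:00 (add 7h to convert from UTC-7).
Imani in UTC: 09:45-12:00, 12:15-17:00 (add 7h to convert from UTC-7).
Sofia: not fully free for 12:30-13:30. Finn: free for 12:30-13:30. Nikolai: not fully free for 12:30-13:30. Oona: not fully free for 12:30-13:30. Ugo: free for 12:30-13:30. Imani: free for 12:30-13:30.

Nikolai, Oona, Sofia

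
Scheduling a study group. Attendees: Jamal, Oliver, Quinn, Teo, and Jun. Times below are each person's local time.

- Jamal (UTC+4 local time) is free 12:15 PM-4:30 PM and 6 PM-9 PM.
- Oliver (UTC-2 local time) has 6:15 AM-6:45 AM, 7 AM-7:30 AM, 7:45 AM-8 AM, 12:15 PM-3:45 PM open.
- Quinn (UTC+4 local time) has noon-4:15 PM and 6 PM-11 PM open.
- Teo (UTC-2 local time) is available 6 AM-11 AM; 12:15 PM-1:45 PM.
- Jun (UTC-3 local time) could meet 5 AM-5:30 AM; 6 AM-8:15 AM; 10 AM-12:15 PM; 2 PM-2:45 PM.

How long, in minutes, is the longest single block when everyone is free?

60

Jamal in UTC: 08:15-12:30, 14:00-17:00 (subtract 4h to convert from UTC+4).
Oliver in UTC: 08:15-08:45, 09:00-09:30, 09:45-10:00, 14:15-17:45 (add 2h to convert from UTC-2).
Quinn in UTC: 08:00-12:15, 14:00-19:00 (subtract 4h to convert from UTC+4).
Teo in UTC: 08:00-13:00, 14:15-15:45 (add 2h to convert from UTC-2).
Jun in UTC: 08:00-08:30, 09:00-11:15, 13:00-15:15, 17:00-17:45 (add 3h to convert from UTC-3).
Jamal ∩ Oliver: 08:15-08:45, 09:00-09:30, 09:45-10:00, 14:15-17:00.
Jamal ∩ Oliver ∩ Quinn: 08:15-08:45, 09:00-09:30, 09:45-10:00, 14:15-17:00.
Jamal ∩ Oliver ∩ Quinn ∩ Teo: 08:15-08:45, 09:00-09:30, 09:45-10:00, 14:15-15:45.
Jamal ∩ Oliver ∩ Quinn ∩ Teo ∩ Jun: 08:15-08:30, 09:00-09:30, 09:45-10:00, 14:15-15:15.
The longest is 14:15-15:15 at 60 minutes.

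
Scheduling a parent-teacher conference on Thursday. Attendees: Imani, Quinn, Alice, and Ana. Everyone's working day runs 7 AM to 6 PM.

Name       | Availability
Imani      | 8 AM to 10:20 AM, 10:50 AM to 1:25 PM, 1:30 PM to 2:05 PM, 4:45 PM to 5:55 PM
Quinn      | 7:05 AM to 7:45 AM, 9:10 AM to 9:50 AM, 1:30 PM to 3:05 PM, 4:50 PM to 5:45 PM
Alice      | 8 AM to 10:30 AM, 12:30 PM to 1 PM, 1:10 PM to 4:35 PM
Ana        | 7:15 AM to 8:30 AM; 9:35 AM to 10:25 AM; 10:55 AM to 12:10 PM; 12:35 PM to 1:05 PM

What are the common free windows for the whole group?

09:35-09:50

Imani ∩ Quinn: 09:10-09:50, 13:30-14:05, 16:50-17:45.
Imani ∩ Quinn ∩ Alice: 09:10-09:50, 13:30-14:05.
Imani ∩ Quinn ∩ Alice ∩ Ana: 09:35-09:50.
So the common availability across everyone is 09:35-09:50.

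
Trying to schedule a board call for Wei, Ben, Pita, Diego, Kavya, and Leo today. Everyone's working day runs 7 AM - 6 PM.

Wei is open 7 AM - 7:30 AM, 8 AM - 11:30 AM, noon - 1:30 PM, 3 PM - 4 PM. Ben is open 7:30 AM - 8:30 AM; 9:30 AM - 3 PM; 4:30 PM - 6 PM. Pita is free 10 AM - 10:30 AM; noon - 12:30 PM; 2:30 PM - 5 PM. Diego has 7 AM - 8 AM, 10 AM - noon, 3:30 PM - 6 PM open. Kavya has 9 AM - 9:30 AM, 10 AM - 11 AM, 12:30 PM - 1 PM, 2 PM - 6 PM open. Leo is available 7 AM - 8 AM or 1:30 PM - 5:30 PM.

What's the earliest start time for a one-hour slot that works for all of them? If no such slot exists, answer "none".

Wei ∩ Ben: 08:00-08:30, 09:30-11:30, 12:00-13:30.
Wei ∩ Ben ∩ Pita: 10:00-10:30, 12:00-12:30.
Wei ∩ Ben ∩ Pita ∩ Diego: 10:00-10:30.
Wei ∩ Ben ∩ Pita ∩ Diego ∩ Kavya: 10:00-10:30.
Wei ∩ Ben ∩ Pita ∩ Diego ∩ Kavya ∩ Leo: ∅.
There is no time when everyone is free.
No common window is at least 60 minutes long.

none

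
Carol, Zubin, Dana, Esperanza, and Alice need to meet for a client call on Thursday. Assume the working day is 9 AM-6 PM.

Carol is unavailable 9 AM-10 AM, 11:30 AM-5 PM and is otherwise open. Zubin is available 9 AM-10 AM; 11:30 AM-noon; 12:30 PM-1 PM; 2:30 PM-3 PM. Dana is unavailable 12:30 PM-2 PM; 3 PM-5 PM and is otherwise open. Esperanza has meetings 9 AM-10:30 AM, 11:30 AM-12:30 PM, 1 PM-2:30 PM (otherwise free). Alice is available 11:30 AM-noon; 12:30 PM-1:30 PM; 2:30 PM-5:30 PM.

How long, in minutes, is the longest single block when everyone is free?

Carol free: 10:00-11:30, 17:00-18:00 (invert busy blocks within the working day).
Zubin free: 09:00-10:00, 11:30-12:00, 12:30-13:00, 14:30-15:00.
Dana free: 09:00-12:30, 14:00-15:00, 17:00-18:00 (invert busy blocks within the working day).
Esperanza free: 10:30-11:30, 12:30-13:00, 14:30-18:00 (invert busy blocks within the working day).
Alice free: 11:30-12:00, 12:30-13:30, 14:30-17:30.
Carol ∩ Zubin: ∅.
Carol ∩ Zubin ∩ Dana: ∅.
Carol ∩ Zubin ∩ Dana ∩ Esperanza: ∅.
Carol ∩ Zubin ∩ Dana ∩ Esperanza ∩ Alice: ∅.
There is no time when everyone is free.
No common window exists, so the longest block is 0 minutes.

0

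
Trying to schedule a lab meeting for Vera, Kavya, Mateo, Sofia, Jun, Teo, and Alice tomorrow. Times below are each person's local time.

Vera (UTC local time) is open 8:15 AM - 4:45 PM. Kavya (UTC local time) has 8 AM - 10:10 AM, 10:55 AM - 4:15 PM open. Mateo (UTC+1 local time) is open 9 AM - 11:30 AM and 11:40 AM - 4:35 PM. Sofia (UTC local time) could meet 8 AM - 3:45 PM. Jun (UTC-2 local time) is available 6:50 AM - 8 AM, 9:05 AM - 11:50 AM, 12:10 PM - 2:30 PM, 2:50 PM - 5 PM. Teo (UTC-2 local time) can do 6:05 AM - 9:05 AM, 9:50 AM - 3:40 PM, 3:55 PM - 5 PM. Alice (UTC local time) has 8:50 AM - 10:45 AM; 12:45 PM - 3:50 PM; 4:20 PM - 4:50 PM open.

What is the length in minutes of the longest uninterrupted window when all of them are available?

85

Vera in UTC: 08:15-16:45.
Kavya in UTC: 08:00-10:10, 10:55-16:15.
Mateo in UTC: 08:00-10:30, 10:40-15:35 (subtract 1h to convert from UTC+1).
Sofia in UTC: 08:00-15:45.
Jun in UTC: 08:50-10:00, 11:05-13:50, 14:10-16:30, 16:50-19:00 (add 2h to convert from UTC-2).
Teo in UTC: 08:05-11:05, 11:50-17:40, 17:55-19:00 (add 2h to convert from UTC-2).
Alice in UTC: 08:50-10:45, 12:45-15:50, 16:20-16:50.
Vera ∩ Kavya: 08:15-10:10, 10:55-16:15.
Vera ∩ Kavya ∩ Mateo: 08:15-10:10, 10:55-15:35.
Vera ∩ Kavya ∩ Mateo ∩ Sofia: 08:15-10:10, 10:55-15:35.
Vera ∩ Kavya ∩ Mateo ∩ Sofia ∩ Jun: 08:50-10:00, 11:05-13:50, 14:10-15:35.
Vera ∩ Kavya ∩ Mateo ∩ Sofia ∩ Jun ∩ Teo: 08:50-10:00, 11:50-13:50, 14:10-15:35.
Vera ∩ Kavya ∩ Mateo ∩ Sofia ∩ Jun ∩ Teo ∩ Alice: 08:50-10:00, 12:45-13:50, 14:10-15:35.
The longest is 14:10-15:35 at 85 minutes.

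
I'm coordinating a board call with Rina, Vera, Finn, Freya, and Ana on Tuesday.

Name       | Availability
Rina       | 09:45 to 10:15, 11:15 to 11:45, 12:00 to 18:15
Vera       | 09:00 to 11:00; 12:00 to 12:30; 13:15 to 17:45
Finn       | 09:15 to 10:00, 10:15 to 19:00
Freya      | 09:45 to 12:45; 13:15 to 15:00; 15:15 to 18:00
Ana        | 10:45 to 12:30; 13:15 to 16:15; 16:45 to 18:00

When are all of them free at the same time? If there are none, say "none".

12:00-12:30, 13:15-15:00, 15:15-16:15, 16:45-17:45

Rina ∩ Vera: 09:45-10:15, 12:00-12:30, 13:15-17:45.
Rina ∩ Vera ∩ Finn: 09:45-10:00, 12:00-12:30, 13:15-17:45.
Rina ∩ Vera ∩ Finn ∩ Freya: 09:45-10:00, 12:00-12:30, 13:15-15:00, 15:15-17:45.
Rina ∩ Vera ∩ Finn ∩ Freya ∩ Ana: 12:00-12:30, 13:15-15:00, 15:15-16:15, 16:45-17:45.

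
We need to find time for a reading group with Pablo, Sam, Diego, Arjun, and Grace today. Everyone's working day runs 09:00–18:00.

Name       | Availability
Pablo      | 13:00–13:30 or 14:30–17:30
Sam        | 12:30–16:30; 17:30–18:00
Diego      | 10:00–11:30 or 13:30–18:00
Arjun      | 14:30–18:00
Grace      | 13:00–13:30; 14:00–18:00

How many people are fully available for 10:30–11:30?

Diego can make the full 10:30-11:30 slot — that's 1.

1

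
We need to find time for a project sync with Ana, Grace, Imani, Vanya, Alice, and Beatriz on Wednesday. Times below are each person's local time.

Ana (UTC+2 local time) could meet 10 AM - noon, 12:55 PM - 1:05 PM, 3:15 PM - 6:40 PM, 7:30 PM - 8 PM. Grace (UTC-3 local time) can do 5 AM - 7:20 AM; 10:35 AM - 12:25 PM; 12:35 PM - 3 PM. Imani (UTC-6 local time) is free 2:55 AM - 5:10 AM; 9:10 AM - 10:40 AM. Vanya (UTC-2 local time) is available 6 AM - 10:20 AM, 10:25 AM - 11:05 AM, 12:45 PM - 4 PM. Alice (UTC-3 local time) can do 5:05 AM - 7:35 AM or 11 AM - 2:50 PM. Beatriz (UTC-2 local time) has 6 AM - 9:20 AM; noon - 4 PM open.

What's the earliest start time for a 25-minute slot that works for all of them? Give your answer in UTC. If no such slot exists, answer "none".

08:55

Ana in UTC: 08:00-10:00, 10:55-11:05, 13:15-16:40, 17:30-18:00 (subtract 2h to convert from UTC+2).
Grace in UTC: 08:00-10:20, 13:35-15:25, 15:35-18:00 (add 3h to convert from UTC-3).
Imani in UTC: 08:55-11:10, 15:10-16:40 (add 6h to convert from UTC-6).
Vanya in UTC: 08:00-12:20, 12:25-13:05, 14:45-18:00 (add 2h to convert from UTC-2).
Alice in UTC: 08:05-10:35, 14:00-17:50 (add 3h to convert from UTC-3).
Beatriz in UTC: 08:00-11:20, 14:00-18:00 (add 2h to convert from UTC-2).
Ana ∩ Grace: 08:00-10:00, 13:35-15:25, 15:35-16:40, 17:30-18:00.
Ana ∩ Grace ∩ Imani: 08:55-10:00, 15:10-15:25, 15:35-16:40.
Ana ∩ Grace ∩ Imani ∩ Vanya: 08:55-10:00, 15:10-15:25, 15:35-16:40.
Ana ∩ Grace ∩ Imani ∩ Vanya ∩ Alice: 08:55-10:00, 15:10-15:25, 15:35-16:40.
Ana ∩ Grace ∩ Imani ∩ Vanya ∩ Alice ∩ Beatriz: 08:55-10:00, 15:10-15:25, 15:35-16:40.
The first common window of at least 25 minutes is 08:55-10:00, so the earliest start is 08:55.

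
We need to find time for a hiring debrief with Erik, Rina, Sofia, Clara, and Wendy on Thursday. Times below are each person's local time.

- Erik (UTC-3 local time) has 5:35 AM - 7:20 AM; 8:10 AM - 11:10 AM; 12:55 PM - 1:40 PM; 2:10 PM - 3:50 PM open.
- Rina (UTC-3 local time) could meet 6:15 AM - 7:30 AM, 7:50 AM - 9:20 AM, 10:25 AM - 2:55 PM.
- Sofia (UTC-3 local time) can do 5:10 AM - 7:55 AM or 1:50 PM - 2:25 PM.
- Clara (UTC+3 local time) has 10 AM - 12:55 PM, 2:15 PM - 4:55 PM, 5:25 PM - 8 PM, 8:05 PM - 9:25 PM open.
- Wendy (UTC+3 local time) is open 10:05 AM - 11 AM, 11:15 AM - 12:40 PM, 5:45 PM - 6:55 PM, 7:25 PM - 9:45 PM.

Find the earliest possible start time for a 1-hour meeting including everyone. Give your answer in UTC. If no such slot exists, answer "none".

Erik in UTC: 08:35-10:20, 11:10-14:10, 15:55-16:40, 17:10-18:50 (add 3h to convert from UTC-3).
Rina in UTC: 09:15-10:30, 10:50-12:20, 13:25-17:55 (add 3h to convert from UTC-3).
Sofia in UTC: 08:10-10:55, 16:50-17:25 (add 3h to convert from UTC-3).
Clara in UTC: 07:00-09:55, 11:15-13:55, 14:25-17:00, 17:05-18:25 (subtract 3h to convert from UTC+3).
Wendy in UTC: 07:05-08:00, 08:15-09:40, 14:45-15:55, 16:25-18:45 (subtract 3h to convert from UTC+3).
Erik ∩ Rina: 09:15-10:20, 11:10-12:20, 13:25-14:10, 15:55-16:40, 17:10-17:55.
Erik ∩ Rina ∩ Sofia: 09:15-10:20, 17:10-17:25.
Erik ∩ Rina ∩ Sofia ∩ Clara: 09:15-09:55, 17:10-17:25.
Erik ∩ Rina ∩ Sofia ∩ Clara ∩ Wendy: 09:15-09:40, 17:10-17:25.
Those are the intersection windows.
No common window is at least 60 minutes long.

none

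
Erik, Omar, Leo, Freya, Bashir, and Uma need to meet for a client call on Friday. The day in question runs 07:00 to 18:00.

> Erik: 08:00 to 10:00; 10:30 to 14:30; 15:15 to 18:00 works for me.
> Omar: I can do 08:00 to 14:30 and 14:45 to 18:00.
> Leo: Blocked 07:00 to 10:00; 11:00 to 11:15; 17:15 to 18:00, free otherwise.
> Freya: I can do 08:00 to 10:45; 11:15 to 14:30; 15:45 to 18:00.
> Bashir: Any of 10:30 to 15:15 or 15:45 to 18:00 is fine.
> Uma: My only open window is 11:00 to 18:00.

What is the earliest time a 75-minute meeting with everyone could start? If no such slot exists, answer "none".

Erik free: 08:00-10:00, 10:30-14:30, 15:15-18:00.
Omar free: 08:00-14:30, 14:45-18:00.
Leo free: 10:00-11:00, 11:15-17:15 (invert busy blocks within the working day).
Freya free: 08:00-10:45, 11:15-14:30, 15:45-18:00.
Bashir free: 10:30-15:15, 15:45-18:00.
Uma free: 11:00-18:00.
Erik ∩ Omar: 08:00-10:00, 10:30-14:30, 15:15-18:00.
Erik ∩ Omar ∩ Leo: 10:30-11:00, 11:15-14:30, 15:15-17:15.
Erik ∩ Omar ∩ Leo ∩ Freya: 10:30-10:45, 11:15-14:30, 15:45-17:15.
Erik ∩ Omar ∩ Leo ∩ Freya ∩ Bashir: 10:30-10:45, 11:15-14:30, 15:45-17:15.
Erik ∩ Omar ∩ Leo ∩ Freya ∩ Bashir ∩ Uma: 11:15-14:30, 15:45-17:15.
The first common window of at least 75 minutes is 11:15-14:30, so the earliest start is 11:15.

11:15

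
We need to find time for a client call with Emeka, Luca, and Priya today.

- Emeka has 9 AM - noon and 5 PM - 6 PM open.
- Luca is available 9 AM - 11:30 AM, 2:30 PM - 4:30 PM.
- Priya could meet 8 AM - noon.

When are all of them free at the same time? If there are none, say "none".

Emeka ∩ Luca: 09:00-11:30.
Emeka ∩ Luca ∩ Priya: 09:00-11:30.
Those are the intersection windows.

09:00-11:30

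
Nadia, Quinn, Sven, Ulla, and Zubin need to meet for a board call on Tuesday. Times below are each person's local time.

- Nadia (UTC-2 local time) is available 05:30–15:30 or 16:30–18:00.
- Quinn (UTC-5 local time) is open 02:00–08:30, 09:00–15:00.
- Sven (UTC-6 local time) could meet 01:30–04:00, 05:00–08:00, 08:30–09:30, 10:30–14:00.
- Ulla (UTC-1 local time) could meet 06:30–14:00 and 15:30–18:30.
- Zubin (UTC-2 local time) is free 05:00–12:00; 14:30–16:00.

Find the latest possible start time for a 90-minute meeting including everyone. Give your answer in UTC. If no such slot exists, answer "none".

12:00

Nadia in UTC: 07:30-17:30, 18:30-20:00 (add 2h to convert from UTC-2).
Quinn in UTC: 07:00-13:30, 14:00-20:00 (add 5h to convert from UTC-5).
Sven in UTC: 07:30-10:00, 11:00-14:00, 14:30-15:30, 16:30-20:00 (add 6h to convert from UTC-6).
Ulla in UTC: 07:30-15:00, 16:30-19:30 (add 1h to convert from UTC-1).
Zubin in UTC: 07:00-14:00, 16:30-18:00 (add 2h to convert from UTC-2).
Nadia ∩ Quinn: 07:30-13:30, 14:00-17:30, 18:30-20:00.
Nadia ∩ Quinn ∩ Sven: 07:30-10:00, 11:00-13:30, 14:30-15:30, 16:30-17:30, 18:30-20:00.
Nadia ∩ Quinn ∩ Sven ∩ Ulla: 07:30-10:00, 11:00-13:30, 14:30-15:00, 16:30-17:30, 18:30-19:30.
Nadia ∩ Quinn ∩ Sven ∩ Ulla ∩ Zubin: 07:30-10:00, 11:00-13:30, 16:30-17:30.
The last common window of at least 90 minutes is 11:00-13:30; a 90-minute meeting can start as late as 12:00 and still end by 13:30.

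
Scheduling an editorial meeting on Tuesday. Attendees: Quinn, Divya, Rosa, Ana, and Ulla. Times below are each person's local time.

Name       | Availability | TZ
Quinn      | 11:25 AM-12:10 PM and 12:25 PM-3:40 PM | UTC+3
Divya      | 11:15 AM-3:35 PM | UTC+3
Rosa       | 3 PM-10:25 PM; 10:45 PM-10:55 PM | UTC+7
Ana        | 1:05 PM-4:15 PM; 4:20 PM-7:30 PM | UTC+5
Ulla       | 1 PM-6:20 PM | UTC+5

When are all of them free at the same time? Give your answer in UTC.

08:25-09:10, 09:25-11:15, 11:20-12:35

Quinn in UTC: 08:25-09:10, 09:25-12:40 (subtract 3h to convert from UTC+3).
Divya in UTC: 08:15-12:35 (subtract 3h to convert from UTC+3).
Rosa in UTC: 08:00-15:25, 15:45-15:55 (subtract 7h to convert from UTC+7).
Ana in UTC: 08:05-11:15, 11:20-14:30 (subtract 5h to convert from UTC+5).
Ulla in UTC: 08:00-13:20 (subtract 5h to convert from UTC+5).
Quinn ∩ Divya: 08:25-09:10, 09:25-12:35.
Quinn ∩ Divya ∩ Rosa: 08:25-09:10, 09:25-12:35.
Quinn ∩ Divya ∩ Rosa ∩ Ana: 08:25-09:10, 09:25-11:15, 11:20-12:35.
Quinn ∩ Divya ∩ Rosa ∩ Ana ∩ Ulla: 08:25-09:10, 09:25-11:15, 11:20-12:35.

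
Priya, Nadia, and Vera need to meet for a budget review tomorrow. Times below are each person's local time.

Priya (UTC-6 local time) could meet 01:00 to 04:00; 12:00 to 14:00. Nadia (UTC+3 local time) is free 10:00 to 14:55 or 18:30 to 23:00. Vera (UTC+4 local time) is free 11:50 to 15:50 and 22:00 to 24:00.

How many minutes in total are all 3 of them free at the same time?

Priya in UTC: 07:00-10:00, 18:00-20:00 (add 6h to convert from UTC-6).
Nadia in UTC: 07:00-11:55, 15:30-20:00 (subtract 3h to convert from UTC+3).
Vera in UTC: 07:50-11:50, 18:00-20:00 (subtract 4h to convert from UTC+4).
Priya ∩ Nadia: 07:00-10:00, 18:00-20:00.
Priya ∩ Nadia ∩ Vera: 07:50-10:00, 18:00-20:00.
Summing the common windows: 130 + 120 = 250 minutes.

250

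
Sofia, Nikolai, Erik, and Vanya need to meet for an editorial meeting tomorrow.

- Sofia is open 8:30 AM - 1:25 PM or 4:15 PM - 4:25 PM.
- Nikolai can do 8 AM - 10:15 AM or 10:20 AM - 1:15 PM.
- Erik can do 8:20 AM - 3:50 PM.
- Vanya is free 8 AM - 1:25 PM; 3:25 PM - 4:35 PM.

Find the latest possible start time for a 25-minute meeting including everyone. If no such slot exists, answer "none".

Sofia ∩ Nikolai: 08:30-10:15, 10:20-13:15.
Sofia ∩ Nikolai ∩ Erik: 08:30-10:15, 10:20-13:15.
Sofia ∩ Nikolai ∩ Erik ∩ Vanya: 08:30-10:15, 10:20-13:15.
The last common window of at least 25 minutes is 10:20-13:15; a 25-minute meeting can start as late as 12:50 and still end by 13:15.

12:50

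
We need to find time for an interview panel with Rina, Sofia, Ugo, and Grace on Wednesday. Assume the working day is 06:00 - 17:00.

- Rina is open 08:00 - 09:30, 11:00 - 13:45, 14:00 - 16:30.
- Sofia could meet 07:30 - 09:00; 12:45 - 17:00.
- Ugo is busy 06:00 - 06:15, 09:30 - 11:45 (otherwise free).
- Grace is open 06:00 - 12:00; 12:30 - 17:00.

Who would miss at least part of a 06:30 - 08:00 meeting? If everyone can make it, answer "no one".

Rina, Sofia

Rina free: 08:00-09:30, 11:00-13:45, 14:00-16:30.
Sofia free: 07:30-09:00, 12:45-17:00.
Ugo free: 06:15-09:30, 11:45-17:00 (invert busy blocks within the working day).
Grace free: 06:00-12:00, 12:30-17:00.
Rina: not fully free for 06:30-08:00. Sofia: not fully free for 06:30-08:00. Ugo: free for 06:30-08:00. Grace: free for 06:30-08:00.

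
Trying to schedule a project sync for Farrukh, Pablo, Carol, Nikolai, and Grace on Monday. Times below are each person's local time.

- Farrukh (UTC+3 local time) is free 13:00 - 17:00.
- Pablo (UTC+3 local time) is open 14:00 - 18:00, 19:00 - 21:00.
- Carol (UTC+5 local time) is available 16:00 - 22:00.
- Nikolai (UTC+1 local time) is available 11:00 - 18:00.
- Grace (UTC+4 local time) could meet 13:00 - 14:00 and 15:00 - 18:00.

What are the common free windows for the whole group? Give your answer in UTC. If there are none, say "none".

Farrukh in UTC: 10:00-14:00 (subtract 3h to convert from UTC+3).
Pablo in UTC: 11:00-15:00, 16:00-18:00 (subtract 3h to convert from UTC+3).
Carol in UTC: 11:00-17:00 (subtract 5h to convert from UTC+5).
Nikolai in UTC: 10:00-17:00 (subtract 1h to convert from UTC+1).
Grace in UTC: 09:00-10:00, 11:00-14:00 (subtract 4h to convert from UTC+4).
Farrukh ∩ Pablo: 11:00-14:00.
Farrukh ∩ Pablo ∩ Carol: 11:00-14:00.
Farrukh ∩ Pablo ∩ Carol ∩ Nikolai: 11:00-14:00.
Farrukh ∩ Pablo ∩ Carol ∩ Nikolai ∩ Grace: 11:00-14:00.

11:00-14:00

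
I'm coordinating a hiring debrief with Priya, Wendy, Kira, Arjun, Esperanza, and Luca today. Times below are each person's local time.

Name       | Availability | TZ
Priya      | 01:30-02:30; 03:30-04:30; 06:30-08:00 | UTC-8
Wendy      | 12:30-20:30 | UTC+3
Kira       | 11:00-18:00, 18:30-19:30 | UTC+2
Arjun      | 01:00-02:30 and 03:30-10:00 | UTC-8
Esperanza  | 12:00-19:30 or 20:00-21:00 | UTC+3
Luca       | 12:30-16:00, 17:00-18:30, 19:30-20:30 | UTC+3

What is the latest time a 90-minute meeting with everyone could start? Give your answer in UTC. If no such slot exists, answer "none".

none

Priya in UTC: 09:30-10:30, 11:30-12:30, 14:30-16:00 (add 8h to convert from UTC-8).
Wendy in UTC: 09:30-17:30 (subtract 3h to convert from UTC+3).
Kira in UTC: 09:00-16:00, 16:30-17:30 (subtract 2h to convert from UTC+2).
Arjun in UTC: 09:00-10:30, 11:30-18:00 (add 8h to convert from UTC-8).
Esperanza in UTC: 09:00-16:30, 17:00-18:00 (subtract 3h to convert from UTC+3).
Luca in UTC: 09:30-13:00, 14:00-15:30, 16:30-17:30 (subtract 3h to convert from UTC+3).
Priya ∩ Wendy: 09:30-10:30, 11:30-12:30, 14:30-16:00.
Priya ∩ Wendy ∩ Kira: 09:30-10:30, 11:30-12:30, 14:30-16:00.
Priya ∩ Wendy ∩ Kira ∩ Arjun: 09:30-10:30, 11:30-12:30, 14:30-16:00.
Priya ∩ Wendy ∩ Kira ∩ Arjun ∩ Esperanza: 09:30-10:30, 11:30-12:30, 14:30-16:00.
Priya ∩ Wendy ∩ Kira ∩ Arjun ∩ Esperanza ∩ Luca: 09:30-10:30, 11:30-12:30, 14:30-15:30.
No common window is at least 90 minutes long.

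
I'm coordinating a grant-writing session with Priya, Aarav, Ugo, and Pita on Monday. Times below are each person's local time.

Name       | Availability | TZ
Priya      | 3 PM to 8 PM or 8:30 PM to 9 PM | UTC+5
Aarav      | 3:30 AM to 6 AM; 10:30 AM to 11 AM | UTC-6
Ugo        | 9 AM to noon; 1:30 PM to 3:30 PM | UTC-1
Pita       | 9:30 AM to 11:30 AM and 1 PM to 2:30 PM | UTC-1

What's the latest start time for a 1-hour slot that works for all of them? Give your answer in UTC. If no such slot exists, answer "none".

Priya in UTC: 10:00-15:00, 15:30-16:00 (subtract 5h to convert from UTC+5).
Aarav in UTC: 09:30-12:00, 16:30-17:00 (add 6h to convert from UTC-6).
Ugo in UTC: 10:00-13:00, 14:30-16:30 (add 1h to convert from UTC-1).
Pita in UTC: 10:30-12:30, 14:00-15:30 (add 1h to convert from UTC-1).
Priya ∩ Aarav: 10:00-12:00.
Priya ∩ Aarav ∩ Ugo: 10:00-12:00.
Priya ∩ Aarav ∩ Ugo ∩ Pita: 10:30-12:00.
The last common window of at least 60 minutes is 10:30-12:00; a 60-minute meeting can start as late as 11:00 and still end by 12:00.

11:00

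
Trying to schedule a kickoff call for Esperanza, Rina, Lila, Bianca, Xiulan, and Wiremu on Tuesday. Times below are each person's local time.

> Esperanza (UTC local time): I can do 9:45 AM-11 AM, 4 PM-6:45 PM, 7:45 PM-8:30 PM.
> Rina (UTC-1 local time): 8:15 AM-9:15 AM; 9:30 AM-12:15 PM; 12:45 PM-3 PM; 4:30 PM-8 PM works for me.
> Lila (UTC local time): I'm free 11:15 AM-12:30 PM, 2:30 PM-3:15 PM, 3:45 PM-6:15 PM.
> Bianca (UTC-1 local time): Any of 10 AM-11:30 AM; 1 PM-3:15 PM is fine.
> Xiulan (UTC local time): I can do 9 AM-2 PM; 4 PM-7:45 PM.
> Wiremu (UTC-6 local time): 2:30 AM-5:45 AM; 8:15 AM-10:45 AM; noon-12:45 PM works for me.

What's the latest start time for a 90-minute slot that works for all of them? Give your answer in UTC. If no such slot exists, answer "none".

none

Esperanza in UTC: 09:45-11:00, 16:00-18:45, 19:45-20:30.
Rina in UTC: 09:15-10:15, 10:30-13:15, 13:45-16:00, 17:30-21:00 (add 1h to convert from UTC-1).
Lila in UTC: 11:15-12:30, 14:30-15:15, 15:45-18:15.
Bianca in UTC: 11:00-12:30, 14:00-16:15 (add 1h to convert from UTC-1).
Xiulan in UTC: 09:00-14:00, 16:00-19:45.
Wiremu in UTC: 08:30-11:45, 14:15-16:45, 18:00-18:45 (add 6h to convert from UTC-6).
Esperanza ∩ Rina: 09:45-10:15, 10:30-11:00, 17:30-18:45, 19:45-20:30.
Esperanza ∩ Rina ∩ Lila: 17:30-18:15.
Esperanza ∩ Rina ∩ Lila ∩ Bianca: ∅.
Esperanza ∩ Rina ∩ Lila ∩ Bianca ∩ Xiulan: ∅.
Esperanza ∩ Rina ∩ Lila ∩ Bianca ∩ Xiulan ∩ Wiremu: ∅.
There is no time when everyone is free.
No common window is at least 90 minutes long.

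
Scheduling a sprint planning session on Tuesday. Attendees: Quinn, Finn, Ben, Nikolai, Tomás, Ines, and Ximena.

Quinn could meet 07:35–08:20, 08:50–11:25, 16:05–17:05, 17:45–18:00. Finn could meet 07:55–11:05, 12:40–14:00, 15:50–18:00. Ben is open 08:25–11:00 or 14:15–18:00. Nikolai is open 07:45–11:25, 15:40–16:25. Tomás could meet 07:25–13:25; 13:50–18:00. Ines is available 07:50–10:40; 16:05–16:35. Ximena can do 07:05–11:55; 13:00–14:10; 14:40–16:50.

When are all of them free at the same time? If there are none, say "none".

Quinn ∩ Finn: 07:55-08:20, 08:50-11:05, 16:05-17:05, 17:45-18:00.
Quinn ∩ Finn ∩ Ben: 08:50-11:00, 16:05-17:05, 17:45-18:00.
Quinn ∩ Finn ∩ Ben ∩ Nikolai: 08:50-11:00, 16:05-16:25.
Quinn ∩ Finn ∩ Ben ∩ Nikolai ∩ Tomás: 08:50-11:00, 16:05-16:25.
Quinn ∩ Finn ∩ Ben ∩ Nikolai ∩ Tomás ∩ Ines: 08:50-10:40, 16:05-16:25.
Quinn ∩ Finn ∩ Ben ∩ Nikolai ∩ Tomás ∩ Ines ∩ Ximena: 08:50-10:40, 16:05-16:25.
Those are the intersection windows.

08:50-10:40, 16:05-16:25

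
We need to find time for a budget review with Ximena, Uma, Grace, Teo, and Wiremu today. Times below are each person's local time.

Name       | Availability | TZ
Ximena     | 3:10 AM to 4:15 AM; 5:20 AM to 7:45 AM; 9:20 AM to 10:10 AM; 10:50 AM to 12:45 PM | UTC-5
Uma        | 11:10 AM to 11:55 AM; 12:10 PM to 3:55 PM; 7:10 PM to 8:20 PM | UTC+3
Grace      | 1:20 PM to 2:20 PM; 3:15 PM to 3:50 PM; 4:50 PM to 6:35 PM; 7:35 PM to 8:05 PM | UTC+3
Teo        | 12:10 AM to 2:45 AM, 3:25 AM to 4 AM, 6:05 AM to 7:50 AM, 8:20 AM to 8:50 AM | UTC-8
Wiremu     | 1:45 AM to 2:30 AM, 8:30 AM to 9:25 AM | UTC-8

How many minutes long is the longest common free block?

15

Ximena in UTC: 08:10-09:15, 10:20-12:45, 14:20-15:10, 15:50-17:45 (add 5h to convert from UTC-5).
Uma in UTC: 08:10-08:55, 09:10-12:55, 16:10-17:20 (subtract 3h to convert from UTC+3).
Grace in UTC: 10:20-11:20, 12:15-12:50, 13:50-15:35, 16:35-17:05 (subtract 3h to convert from UTC+3).
Teo in UTC: 08:10-10:45, 11:25-12:00, 14:05-15:50, 16:20-16:50 (add 8h to convert from UTC-8).
Wiremu in UTC: 09:45-10:30, 16:30-17:25 (add 8h to convert from UTC-8).
Ximena ∩ Uma: 08:10-08:55, 09:10-09:15, 10:20-12:45, 16:10-17:20.
Ximena ∩ Uma ∩ Grace: 10:20-11:20, 12:15-12:45, 16:35-17:05.
Ximena ∩ Uma ∩ Grace ∩ Teo: 10:20-10:45, 16:35-16:50.
Ximena ∩ Uma ∩ Grace ∩ Teo ∩ Wiremu: 10:20-10:30, 16:35-16:50.
Those are the intersection windows.
The longest is 16:35-16:50 at 15 minutes.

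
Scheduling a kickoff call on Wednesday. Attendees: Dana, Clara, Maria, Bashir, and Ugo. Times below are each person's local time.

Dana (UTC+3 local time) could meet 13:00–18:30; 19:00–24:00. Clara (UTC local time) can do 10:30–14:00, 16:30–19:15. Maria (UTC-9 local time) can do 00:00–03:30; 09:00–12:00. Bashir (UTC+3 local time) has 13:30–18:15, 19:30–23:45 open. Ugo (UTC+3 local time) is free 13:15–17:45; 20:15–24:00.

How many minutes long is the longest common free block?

120

Dana in UTC: 10:00-15:30, 16:00-21:00 (subtract 3h to convert from UTC+3).
Clara in UTC: 10:30-14:00, 16:30-19:15.
Maria in UTC: 09:00-12:30, 18:00-21:00 (add 9h to convert from UTC-9).
Bashir in UTC: 10:30-15:15, 16:30-20:45 (subtract 3h to convert from UTC+3).
Ugo in UTC: 10:15-14:45, 17:15-21:00 (subtract 3h to convert from UTC+3).
Dana ∩ Clara: 10:30-14:00, 16:30-19:15.
Dana ∩ Clara ∩ Maria: 10:30-12:30, 18:00-19:15.
Dana ∩ Clara ∩ Maria ∩ Bashir: 10:30-12:30, 18:00-19:15.
Dana ∩ Clara ∩ Maria ∩ Bashir ∩ Ugo: 10:30-12:30, 18:00-19:15.
So the common availability across everyone is 10:30-12:30, 18:00-19:15.
The longest is 10:30-12:30 at 120 minutes.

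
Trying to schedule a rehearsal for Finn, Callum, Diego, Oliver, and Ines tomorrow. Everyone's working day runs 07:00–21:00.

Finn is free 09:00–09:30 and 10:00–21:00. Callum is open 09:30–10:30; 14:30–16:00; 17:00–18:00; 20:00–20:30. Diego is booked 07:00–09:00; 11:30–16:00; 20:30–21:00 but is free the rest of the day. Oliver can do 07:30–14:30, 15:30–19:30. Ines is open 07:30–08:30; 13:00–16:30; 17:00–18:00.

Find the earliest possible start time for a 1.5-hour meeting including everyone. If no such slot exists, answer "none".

none

Finn free: 09:00-09:30, 10:00-21:00.
Callum free: 09:30-10:30, 14:30-16:00, 17:00-18:00, 20:00-20:30.
Diego free: 09:00-11:30, 16:00-20:30 (invert busy blocks within the working day).
Oliver free: 07:30-14:30, 15:30-19:30.
Ines free: 07:30-08:30, 13:00-16:30, 17:00-18:00.
Finn ∩ Callum: 10:00-10:30, 14:30-16:00, 17:00-18:00, 20:00-20:30.
Finn ∩ Callum ∩ Diego: 10:00-10:30, 17:00-18:00, 20:00-20:30.
Finn ∩ Callum ∩ Diego ∩ Oliver: 10:00-10:30, 17:00-18:00.
Finn ∩ Callum ∩ Diego ∩ Oliver ∩ Ines: 17:00-18:00.
No common window is at least 90 minutes long.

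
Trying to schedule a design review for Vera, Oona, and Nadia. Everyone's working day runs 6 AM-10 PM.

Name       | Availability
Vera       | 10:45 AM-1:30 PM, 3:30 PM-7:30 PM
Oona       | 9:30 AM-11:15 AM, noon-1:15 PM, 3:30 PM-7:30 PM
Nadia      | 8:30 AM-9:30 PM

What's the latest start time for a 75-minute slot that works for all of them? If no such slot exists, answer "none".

18:15

Vera ∩ Oona: 10:45-11:15, 12:00-13:15, 15:30-19:30.
Vera ∩ Oona ∩ Nadia: 10:45-11:15, 12:00-13:15, 15:30-19:30.
The last common window of at least 75 minutes is 15:30-19:30; a 75-minute meeting can start as late as 18:15 and still end by 19:30.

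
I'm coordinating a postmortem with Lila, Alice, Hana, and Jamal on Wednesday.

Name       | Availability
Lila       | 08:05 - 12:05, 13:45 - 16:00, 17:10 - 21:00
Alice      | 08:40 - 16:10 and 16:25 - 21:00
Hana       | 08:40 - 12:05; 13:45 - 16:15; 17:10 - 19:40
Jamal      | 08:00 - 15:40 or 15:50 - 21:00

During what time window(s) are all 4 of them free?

Lila ∩ Alice: 08:40-12:05, 13:45-16:00, 17:10-21:00.
Lila ∩ Alice ∩ Hana: 08:40-12:05, 13:45-16:00, 17:10-19:40.
Lila ∩ Alice ∩ Hana ∩ Jamal: 08:40-12:05, 13:45-15:40, 15:50-16:00, 17:10-19:40.

08:40-12:05, 13:45-15:40, 15:50-16:00, 17:10-19:40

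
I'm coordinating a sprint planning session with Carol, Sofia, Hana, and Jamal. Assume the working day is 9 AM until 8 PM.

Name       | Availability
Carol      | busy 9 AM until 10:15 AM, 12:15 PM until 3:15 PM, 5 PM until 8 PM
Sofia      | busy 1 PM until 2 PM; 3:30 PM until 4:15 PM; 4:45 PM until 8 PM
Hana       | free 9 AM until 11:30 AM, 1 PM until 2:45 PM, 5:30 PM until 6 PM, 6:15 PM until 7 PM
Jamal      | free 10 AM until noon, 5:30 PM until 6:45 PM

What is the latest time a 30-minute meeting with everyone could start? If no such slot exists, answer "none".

11:00

Carol free: 10:15-12:15, 15:15-17:00 (invert busy blocks within the working day).
Sofia free: 09:00-13:00, 14:00-15:30, 16:15-16:45 (invert busy blocks within the working day).
Hana free: 09:00-11:30, 13:00-14:45, 17:30-18:00, 18:15-19:00.
Jamal free: 10:00-12:00, 17:30-18:45.
Carol ∩ Sofia: 10:15-12:15, 15:15-15:30, 16:15-16:45.
Carol ∩ Sofia ∩ Hana: 10:15-11:30.
Carol ∩ Sofia ∩ Hana ∩ Jamal: 10:15-11:30.
The last common window of at least 30 minutes is 10:15-11:30; a 30-minute meeting can start as late as 11:00 and still end by 11:30.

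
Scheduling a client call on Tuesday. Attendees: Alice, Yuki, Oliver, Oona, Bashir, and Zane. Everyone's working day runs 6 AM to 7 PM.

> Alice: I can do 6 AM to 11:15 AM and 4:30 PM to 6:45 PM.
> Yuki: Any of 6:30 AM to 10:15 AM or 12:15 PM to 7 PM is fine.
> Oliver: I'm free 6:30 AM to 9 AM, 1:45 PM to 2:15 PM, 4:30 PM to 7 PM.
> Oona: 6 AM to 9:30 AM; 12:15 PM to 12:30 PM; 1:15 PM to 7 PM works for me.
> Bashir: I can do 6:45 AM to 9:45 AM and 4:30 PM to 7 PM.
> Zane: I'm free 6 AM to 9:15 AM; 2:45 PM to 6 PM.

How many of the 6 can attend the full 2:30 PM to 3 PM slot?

2

Yuki and Oona can make the full 14:30-15:00 slot — that's 2.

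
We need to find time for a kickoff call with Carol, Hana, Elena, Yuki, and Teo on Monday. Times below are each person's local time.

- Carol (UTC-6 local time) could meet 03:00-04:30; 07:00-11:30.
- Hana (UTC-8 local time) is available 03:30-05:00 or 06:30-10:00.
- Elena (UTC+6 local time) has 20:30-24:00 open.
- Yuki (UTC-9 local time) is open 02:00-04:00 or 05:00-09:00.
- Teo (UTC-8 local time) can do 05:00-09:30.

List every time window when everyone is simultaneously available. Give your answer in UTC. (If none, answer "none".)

Carol in UTC: 09:00-10:30, 13:00-17:30 (add 6h to convert from UTC-6).
Hana in UTC: 11:30-13:00, 14:30-18:00 (add 8h to convert from UTC-8).
Elena in UTC: 14:30-18:00 (subtract 6h to convert from UTC+6).
Yuki in UTC: 11:00-13:00, 14:00-18:00 (add 9h to convert from UTC-9).
Teo in UTC: 13:00-17:30 (add 8h to convert from UTC-8).
Carol ∩ Hana: 14:30-17:30.
Carol ∩ Hana ∩ Elena: 14:30-17:30.
Carol ∩ Hana ∩ Elena ∩ Yuki: 14:30-17:30.
Carol ∩ Hana ∩ Elena ∩ Yuki ∩ Teo: 14:30-17:30.

14:30-17:30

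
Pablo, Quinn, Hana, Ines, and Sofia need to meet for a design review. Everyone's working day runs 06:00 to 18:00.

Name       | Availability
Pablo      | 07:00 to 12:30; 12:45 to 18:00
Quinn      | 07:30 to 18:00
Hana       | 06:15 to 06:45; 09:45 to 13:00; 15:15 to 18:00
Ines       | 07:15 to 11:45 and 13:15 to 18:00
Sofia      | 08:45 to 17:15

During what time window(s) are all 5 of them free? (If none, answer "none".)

09:45-11:45, 15:15-17:15

Pablo ∩ Quinn: 07:30-12:30, 12:45-18:00.
Pablo ∩ Quinn ∩ Hana: 09:45-12:30, 12:45-13:00, 15:15-18:00.
Pablo ∩ Quinn ∩ Hana ∩ Ines: 09:45-11:45, 15:15-18:00.
Pablo ∩ Quinn ∩ Hana ∩ Ines ∩ Sofia: 09:45-11:45, 15:15-17:15.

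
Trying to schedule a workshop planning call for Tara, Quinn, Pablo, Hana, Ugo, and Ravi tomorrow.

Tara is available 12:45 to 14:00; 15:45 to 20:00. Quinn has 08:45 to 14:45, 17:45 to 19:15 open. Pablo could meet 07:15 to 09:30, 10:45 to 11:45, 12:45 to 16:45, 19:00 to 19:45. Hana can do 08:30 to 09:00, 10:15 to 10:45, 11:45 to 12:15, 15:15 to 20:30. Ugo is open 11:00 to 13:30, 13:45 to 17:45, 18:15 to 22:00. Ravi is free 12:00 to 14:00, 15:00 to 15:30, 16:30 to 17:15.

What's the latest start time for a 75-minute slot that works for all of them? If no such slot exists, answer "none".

none

Tara ∩ Quinn: 12:45-14:00, 17:45-19:15.
Tara ∩ Quinn ∩ Pablo: 12:45-14:00, 19:00-19:15.
Tara ∩ Quinn ∩ Pablo ∩ Hana: 19:00-19:15.
Tara ∩ Quinn ∩ Pablo ∩ Hana ∩ Ugo: 19:00-19:15.
Tara ∩ Quinn ∩ Pablo ∩ Hana ∩ Ugo ∩ Ravi: ∅.
There is no time when everyone is free.
No common window is at least 75 minutes long.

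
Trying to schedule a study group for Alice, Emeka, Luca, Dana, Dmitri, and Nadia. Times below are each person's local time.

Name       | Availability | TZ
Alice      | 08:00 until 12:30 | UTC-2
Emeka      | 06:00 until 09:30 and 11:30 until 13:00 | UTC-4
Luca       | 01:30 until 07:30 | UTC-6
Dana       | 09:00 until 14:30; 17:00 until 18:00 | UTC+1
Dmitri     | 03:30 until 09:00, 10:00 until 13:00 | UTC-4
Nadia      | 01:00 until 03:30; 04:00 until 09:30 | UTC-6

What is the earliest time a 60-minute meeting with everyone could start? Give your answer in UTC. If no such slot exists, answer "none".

Alice in UTC: 10:00-14:30 (add 2h to convert from UTC-2).
Emeka in UTC: 10:00-13:30, 15:30-17:00 (add 4h to convert from UTC-4).
Luca in UTC: 07:30-13:30 (add 6h to convert from UTC-6).
Dana in UTC: 08:00-13:30, 16:00-17:00 (subtract 1h to convert from UTC+1).
Dmitri in UTC: 07:30-13:00, 14:00-17:00 (add 4h to convert from UTC-4).
Nadia in UTC: 07:00-09:30, 10:00-15:30 (add 6h to convert from UTC-6).
Alice ∩ Emeka: 10:00-13:30.
Alice ∩ Emeka ∩ Luca: 10:00-13:30.
Alice ∩ Emeka ∩ Luca ∩ Dana: 10:00-13:30.
Alice ∩ Emeka ∩ Luca ∩ Dana ∩ Dmitri: 10:00-13:00.
Alice ∩ Emeka ∩ Luca ∩ Dana ∩ Dmitri ∩ Nadia: 10:00-13:00.
The first common window of at least 60 minutes is 10:00-13:00, so the earliest start is 10:00.

10:00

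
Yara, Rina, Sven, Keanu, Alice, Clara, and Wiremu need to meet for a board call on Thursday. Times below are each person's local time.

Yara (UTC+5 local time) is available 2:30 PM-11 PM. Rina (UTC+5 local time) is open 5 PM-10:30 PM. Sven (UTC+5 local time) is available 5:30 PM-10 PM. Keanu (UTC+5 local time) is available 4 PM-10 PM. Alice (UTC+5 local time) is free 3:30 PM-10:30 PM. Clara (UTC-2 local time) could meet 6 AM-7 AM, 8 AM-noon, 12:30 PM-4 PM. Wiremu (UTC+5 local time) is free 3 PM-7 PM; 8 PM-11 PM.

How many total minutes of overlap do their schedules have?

210

Yara in UTC: 09:30-18:00 (subtract 5h to convert from UTC+5).
Rina in UTC: 12:00-17:30 (subtract 5h to convert from UTC+5).
Sven in UTC: 12:30-17:00 (subtract 5h to convert from UTC+5).
Keanu in UTC: 11:00-17:00 (subtract 5h to convert from UTC+5).
Alice in UTC: 10:30-17:30 (subtract 5h to convert from UTC+5).
Clara in UTC: 08:00-09:00, 10:00-14:00, 14:30-18:00 (add 2h to convert from UTC-2).
Wiremu in UTC: 10:00-14:00, 15:00-18:00 (subtract 5h to convert from UTC+5).
Yara ∩ Rina: 12:00-17:30.
Yara ∩ Rina ∩ Sven: 12:30-17:00.
Yara ∩ Rina ∩ Sven ∩ Keanu: 12:30-17:00.
Yara ∩ Rina ∩ Sven ∩ Keanu ∩ Alice: 12:30-17:00.
Yara ∩ Rina ∩ Sven ∩ Keanu ∩ Alice ∩ Clara: 12:30-14:00, 14:30-17:00.
Yara ∩ Rina ∩ Sven ∩ Keanu ∩ Alice ∩ Clara ∩ Wiremu: 12:30-14:00, 15:00-17:00.
Summing the common windows: 90 + 120 = 210 minutes.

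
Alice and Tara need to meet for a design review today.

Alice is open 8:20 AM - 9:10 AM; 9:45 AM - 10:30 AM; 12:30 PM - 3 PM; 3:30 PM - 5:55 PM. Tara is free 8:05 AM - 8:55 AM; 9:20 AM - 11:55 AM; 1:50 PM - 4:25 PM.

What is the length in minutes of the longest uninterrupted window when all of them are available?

70

Alice ∩ Tara: 08:20-08:55, 09:45-10:30, 13:50-15:00, 15:30-16:25.
The longest is 13:50-15:00 at 70 minutes.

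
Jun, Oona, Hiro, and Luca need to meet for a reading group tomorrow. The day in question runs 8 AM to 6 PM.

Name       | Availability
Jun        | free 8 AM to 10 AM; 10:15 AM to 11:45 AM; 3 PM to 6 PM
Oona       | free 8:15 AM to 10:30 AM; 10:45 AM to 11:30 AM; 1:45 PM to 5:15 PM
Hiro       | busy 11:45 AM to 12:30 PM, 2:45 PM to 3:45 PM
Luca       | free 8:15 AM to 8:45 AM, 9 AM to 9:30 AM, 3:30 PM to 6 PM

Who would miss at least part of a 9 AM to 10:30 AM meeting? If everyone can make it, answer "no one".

Jun free: 08:00-10:00, 10:15-11:45, 15:00-18:00.
Oona free: 08:15-10:30, 10:45-11:30, 13:45-17:15.
Hiro free: 08:00-11:45, 12:30-14:45, 15:45-18:00 (invert busy blocks within the working day).
Luca free: 08:15-08:45, 09:00-09:30, 15:30-18:00.
Jun: not fully free for 09:00-10:30. Oona: free for 09:00-10:30. Hiro: free for 09:00-10:30. Luca: not fully free for 09:00-10:30.

Jun, Luca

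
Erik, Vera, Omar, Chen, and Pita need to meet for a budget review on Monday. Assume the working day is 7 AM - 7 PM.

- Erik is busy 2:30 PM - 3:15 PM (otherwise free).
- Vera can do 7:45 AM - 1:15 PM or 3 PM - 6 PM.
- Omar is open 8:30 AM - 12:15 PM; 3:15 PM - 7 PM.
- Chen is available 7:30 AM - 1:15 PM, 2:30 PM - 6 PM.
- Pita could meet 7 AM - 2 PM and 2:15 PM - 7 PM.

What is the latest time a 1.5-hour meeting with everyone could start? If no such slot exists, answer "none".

Erik free: 07:00-14:30, 15:15-19:00 (invert busy blocks within the working day).
Vera free: 07:45-13:15, 15:00-18:00.
Omar free: 08:30-12:15, 15:15-19:00.
Chen free: 07:30-13:15, 14:30-18:00.
Pita free: 07:00-14:00, 14:15-19:00.
Erik ∩ Vera: 07:45-13:15, 15:15-18:00.
Erik ∩ Vera ∩ Omar: 08:30-12:15, 15:15-18:00.
Erik ∩ Vera ∩ Omar ∩ Chen: 08:30-12:15, 15:15-18:00.
Erik ∩ Vera ∩ Omar ∩ Chen ∩ Pita: 08:30-12:15, 15:15-18:00.
Those are the intersection windows.
The last common window of at least 90 minutes is 15:15-18:00; a 90-minute meeting can start as late as 16:30 and still end by 18:00.

16:30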